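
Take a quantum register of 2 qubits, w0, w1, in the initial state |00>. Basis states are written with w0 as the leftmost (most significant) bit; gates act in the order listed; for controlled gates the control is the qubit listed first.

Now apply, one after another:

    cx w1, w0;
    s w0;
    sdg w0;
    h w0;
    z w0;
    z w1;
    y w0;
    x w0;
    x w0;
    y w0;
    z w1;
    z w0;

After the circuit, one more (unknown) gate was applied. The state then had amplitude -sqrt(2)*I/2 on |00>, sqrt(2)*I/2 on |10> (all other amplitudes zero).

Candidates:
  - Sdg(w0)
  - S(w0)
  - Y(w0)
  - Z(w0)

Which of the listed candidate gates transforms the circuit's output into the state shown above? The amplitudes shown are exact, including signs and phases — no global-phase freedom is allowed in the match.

The unique candidate consistent with the amplitudes is Y(w0). Key observation: steps 5-12 multiply out to the identity, so the circuit reduces to the remaining gates.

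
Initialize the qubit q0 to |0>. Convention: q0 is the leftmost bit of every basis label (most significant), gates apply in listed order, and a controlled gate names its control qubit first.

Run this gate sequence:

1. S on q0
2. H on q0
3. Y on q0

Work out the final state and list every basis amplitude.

After the circuit, the state carries amplitude -sqrt(2)*I/2 on |0>, sqrt(2)*I/2 on |1>.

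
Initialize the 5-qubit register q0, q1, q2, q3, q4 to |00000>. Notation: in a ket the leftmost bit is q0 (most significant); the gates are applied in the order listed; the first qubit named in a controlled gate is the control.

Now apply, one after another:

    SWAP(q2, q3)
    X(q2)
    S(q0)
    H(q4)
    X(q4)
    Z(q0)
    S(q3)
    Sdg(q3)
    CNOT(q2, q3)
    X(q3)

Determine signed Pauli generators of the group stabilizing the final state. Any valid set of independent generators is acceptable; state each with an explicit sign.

The final state is stabilized by the group generated by +IIIIX, +ZIIII, +IZIII, -IIZII, +IIIZI; other independent generating sets are equally valid. Key observation: steps 7-8 multiply out to the identity, so the circuit reduces to the remaining gates.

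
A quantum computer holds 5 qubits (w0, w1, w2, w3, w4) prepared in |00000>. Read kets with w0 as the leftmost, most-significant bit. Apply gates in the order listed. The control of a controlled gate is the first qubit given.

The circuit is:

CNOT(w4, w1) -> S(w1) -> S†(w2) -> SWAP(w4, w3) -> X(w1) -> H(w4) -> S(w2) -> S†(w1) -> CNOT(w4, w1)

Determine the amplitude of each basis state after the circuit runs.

The resulting statevector has amplitude -sqrt(2)*I/2 on |00001>, -sqrt(2)*I/2 on |01000>, and 0 on every other basis state.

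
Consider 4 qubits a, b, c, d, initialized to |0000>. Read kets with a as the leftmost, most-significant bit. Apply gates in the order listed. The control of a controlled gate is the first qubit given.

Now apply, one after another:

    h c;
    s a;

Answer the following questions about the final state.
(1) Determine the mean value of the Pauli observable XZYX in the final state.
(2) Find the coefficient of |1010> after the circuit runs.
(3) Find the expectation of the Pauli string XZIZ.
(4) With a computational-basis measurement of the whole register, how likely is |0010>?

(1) The expectation value of XZYX is 0.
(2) The final state's coefficient on |1010> equals 0.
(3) The expectation value of XZIZ is 0.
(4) Outcome |0010> occurs with probability 1/2.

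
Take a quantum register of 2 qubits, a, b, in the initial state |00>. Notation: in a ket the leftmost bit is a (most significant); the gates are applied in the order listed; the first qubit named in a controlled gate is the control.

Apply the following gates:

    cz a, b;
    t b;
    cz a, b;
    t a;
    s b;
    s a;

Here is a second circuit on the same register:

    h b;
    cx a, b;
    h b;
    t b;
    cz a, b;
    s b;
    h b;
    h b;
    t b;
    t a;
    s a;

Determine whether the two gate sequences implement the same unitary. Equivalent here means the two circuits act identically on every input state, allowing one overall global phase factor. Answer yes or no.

No, they are not equivalent — no single phase factor reconciles the two unitaries.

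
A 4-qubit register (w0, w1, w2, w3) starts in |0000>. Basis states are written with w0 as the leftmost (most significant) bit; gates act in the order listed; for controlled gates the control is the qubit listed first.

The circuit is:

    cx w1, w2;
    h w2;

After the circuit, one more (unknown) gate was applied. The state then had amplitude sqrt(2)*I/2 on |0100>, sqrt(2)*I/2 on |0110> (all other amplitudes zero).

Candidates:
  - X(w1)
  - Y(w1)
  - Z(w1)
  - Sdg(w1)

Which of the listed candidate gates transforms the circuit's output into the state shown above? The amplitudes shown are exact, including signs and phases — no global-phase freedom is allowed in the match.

It was Y(w1) that produced the state shown.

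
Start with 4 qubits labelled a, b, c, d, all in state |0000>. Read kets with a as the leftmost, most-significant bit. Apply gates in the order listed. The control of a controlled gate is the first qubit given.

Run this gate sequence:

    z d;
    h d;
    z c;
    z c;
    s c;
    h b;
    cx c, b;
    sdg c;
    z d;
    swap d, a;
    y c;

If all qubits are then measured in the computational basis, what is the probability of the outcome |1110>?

The probability of measuring |1110> is 1/4.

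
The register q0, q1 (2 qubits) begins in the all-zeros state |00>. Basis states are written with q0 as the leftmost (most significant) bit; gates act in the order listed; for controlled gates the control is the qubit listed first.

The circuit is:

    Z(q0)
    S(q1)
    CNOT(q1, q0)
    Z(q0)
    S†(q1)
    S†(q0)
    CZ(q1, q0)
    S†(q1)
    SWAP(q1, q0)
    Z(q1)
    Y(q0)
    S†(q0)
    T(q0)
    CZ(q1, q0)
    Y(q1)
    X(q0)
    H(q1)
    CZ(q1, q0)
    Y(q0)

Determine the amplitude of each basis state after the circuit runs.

The final amplitudes are 0 on |00>, 0 on |01>, -sqrt(2)*exp(I*pi/4)/2 on |10>, sqrt(2)*exp(I*pi/4)/2 on |11>.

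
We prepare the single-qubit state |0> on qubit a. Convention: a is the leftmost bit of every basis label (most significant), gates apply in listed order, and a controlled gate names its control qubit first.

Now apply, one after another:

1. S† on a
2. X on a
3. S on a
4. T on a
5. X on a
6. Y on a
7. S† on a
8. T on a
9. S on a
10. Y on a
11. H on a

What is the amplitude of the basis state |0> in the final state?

|0> carries amplitude -sqrt(2)/2 in the final state.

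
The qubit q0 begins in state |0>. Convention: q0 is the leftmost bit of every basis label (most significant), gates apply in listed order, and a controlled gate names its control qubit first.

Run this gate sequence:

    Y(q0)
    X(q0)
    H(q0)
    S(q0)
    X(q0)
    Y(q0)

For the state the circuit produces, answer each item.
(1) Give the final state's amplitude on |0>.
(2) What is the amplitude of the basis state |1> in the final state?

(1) The amplitude on |0> is sqrt(2)/2.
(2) |1> carries amplitude -sqrt(2)*I/2 in the final state.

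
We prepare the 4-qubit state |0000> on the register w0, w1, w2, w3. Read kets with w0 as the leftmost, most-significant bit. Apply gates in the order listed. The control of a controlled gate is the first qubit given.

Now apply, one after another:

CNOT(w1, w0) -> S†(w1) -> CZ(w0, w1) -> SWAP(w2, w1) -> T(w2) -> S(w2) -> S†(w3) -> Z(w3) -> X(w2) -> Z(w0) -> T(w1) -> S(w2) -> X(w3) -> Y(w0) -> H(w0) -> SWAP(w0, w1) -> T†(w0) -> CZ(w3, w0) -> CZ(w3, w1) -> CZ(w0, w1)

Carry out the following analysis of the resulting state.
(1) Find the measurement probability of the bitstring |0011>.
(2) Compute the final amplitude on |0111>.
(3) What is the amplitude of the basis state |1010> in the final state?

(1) The probability of measuring |0011> is 1/2.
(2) The final state's coefficient on |0111> equals -sqrt(2)/2.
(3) The amplitude on |1010> is 0.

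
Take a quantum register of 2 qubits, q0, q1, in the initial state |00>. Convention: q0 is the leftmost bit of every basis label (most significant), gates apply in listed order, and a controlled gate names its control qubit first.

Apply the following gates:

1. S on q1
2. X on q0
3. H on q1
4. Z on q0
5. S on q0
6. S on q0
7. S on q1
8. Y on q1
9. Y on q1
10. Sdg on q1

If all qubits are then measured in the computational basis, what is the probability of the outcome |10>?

The probability of measuring |10> is 1/2. Key observation: steps 7-10 multiply out to the identity, so the circuit reduces to the remaining gates.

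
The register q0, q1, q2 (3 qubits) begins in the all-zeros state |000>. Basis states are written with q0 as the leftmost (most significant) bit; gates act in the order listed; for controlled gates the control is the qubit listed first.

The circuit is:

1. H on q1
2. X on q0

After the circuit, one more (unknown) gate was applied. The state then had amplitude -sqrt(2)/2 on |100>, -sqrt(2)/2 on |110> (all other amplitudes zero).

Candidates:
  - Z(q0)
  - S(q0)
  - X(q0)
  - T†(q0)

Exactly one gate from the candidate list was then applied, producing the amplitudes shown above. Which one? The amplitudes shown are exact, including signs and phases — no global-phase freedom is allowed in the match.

The applied gate was Z(q0).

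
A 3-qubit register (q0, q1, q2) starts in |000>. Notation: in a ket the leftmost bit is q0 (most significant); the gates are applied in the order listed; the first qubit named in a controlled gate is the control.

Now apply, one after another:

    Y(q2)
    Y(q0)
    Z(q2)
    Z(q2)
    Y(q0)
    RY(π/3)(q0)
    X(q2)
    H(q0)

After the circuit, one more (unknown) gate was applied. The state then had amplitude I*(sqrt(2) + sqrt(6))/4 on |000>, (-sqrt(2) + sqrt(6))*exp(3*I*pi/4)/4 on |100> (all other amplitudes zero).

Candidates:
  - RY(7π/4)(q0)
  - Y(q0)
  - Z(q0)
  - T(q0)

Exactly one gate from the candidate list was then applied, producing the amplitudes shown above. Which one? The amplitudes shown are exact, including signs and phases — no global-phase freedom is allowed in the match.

The applied gate was T(q0). Key observation: steps 2-5 multiply out to the identity, so the circuit reduces to the remaining gates.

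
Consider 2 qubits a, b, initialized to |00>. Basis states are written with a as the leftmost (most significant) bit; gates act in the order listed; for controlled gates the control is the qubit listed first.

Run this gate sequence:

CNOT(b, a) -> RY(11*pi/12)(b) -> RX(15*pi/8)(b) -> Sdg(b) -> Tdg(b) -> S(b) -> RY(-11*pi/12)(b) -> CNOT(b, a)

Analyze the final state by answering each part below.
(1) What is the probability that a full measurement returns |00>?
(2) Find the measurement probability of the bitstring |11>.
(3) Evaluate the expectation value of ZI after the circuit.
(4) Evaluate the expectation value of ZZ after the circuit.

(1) Outcome |00> occurs with probability -sqrt(6)*sqrt(1/2 - sqrt(2)/4)*sqrt(sqrt(2)/4 + 1/2)*sin(pi/16)**2/4 + sin(pi/16)**2/4 + sqrt(6)*sqrt(1/2 - sqrt(2)/4)*sqrt(sqrt(2)/4 + 1/2)*cos(pi/16)**2/4 + 3*cos(pi/16)**2/4 + exp(-I*pi/4)*cos(pi/16)**2/8 - sqrt(6)*sqrt(1/2 - sqrt(2)/4)*sqrt(sqrt(2)/4 + 1/2)*exp(I*pi/4)*cos(pi/16)**2/8 - sqrt(2)*I*sqrt(1/2 - sqrt(2)/4)*sqrt(sqrt(2)/4 + 1/2)*exp(-I*pi/4)*sin(pi/16)*cos(pi/16)/4 + exp(-I*pi/4)*sin(pi/16)**2/8 - sqrt(6)*sqrt(1/2 - sqrt(2)/4)*sqrt(sqrt(2)/4 + 1/2)*exp(I*pi/4)*sin(pi/16)**2/8 - sqrt(6)*sqrt(1/2 - sqrt(2)/4)*sqrt(sqrt(2)/4 + 1/2)*exp(-I*pi/4)*sin(pi/16)**2/8 + exp(I*pi/4)*sin(pi/16)**2/8 + sqrt(2)*I*sqrt(1/2 - sqrt(2)/4)*sqrt(sqrt(2)/4 + 1/2)*exp(I*pi/4)*sin(pi/16)*cos(pi/16)/4 - sqrt(6)*sqrt(1/2 - sqrt(2)/4)*sqrt(sqrt(2)/4 + 1/2)*exp(-I*pi/4)*cos(pi/16)**2/8 + exp(I*pi/4)*cos(pi/16)**2/8.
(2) A full measurement returns |11> with probability -sqrt(6)*sqrt(1/2 - sqrt(2)/4)*sqrt(sqrt(2)/4 + 1/2)*cos(pi/16)**2/4 + sqrt(6)*sqrt(1/2 - sqrt(2)/4)*sqrt(sqrt(2)/4 + 1/2)*sin(pi/16)**2/4 + 3*sin(pi/16)**2/4 + cos(pi/16)**2/4 - exp(I*pi/4)*cos(pi/16)**2/8 + sqrt(6)*sqrt(1/2 - sqrt(2)/4)*sqrt(sqrt(2)/4 + 1/2)*exp(-I*pi/4)*cos(pi/16)**2/8 - sqrt(2)*I*sqrt(1/2 - sqrt(2)/4)*sqrt(sqrt(2)/4 + 1/2)*exp(I*pi/4)*sin(pi/16)*cos(pi/16)/4 - exp(I*pi/4)*sin(pi/16)**2/8 + sqrt(6)*sqrt(1/2 - sqrt(2)/4)*sqrt(sqrt(2)/4 + 1/2)*exp(-I*pi/4)*sin(pi/16)**2/8 + sqrt(6)*sqrt(1/2 - sqrt(2)/4)*sqrt(sqrt(2)/4 + 1/2)*exp(I*pi/4)*sin(pi/16)**2/8 - exp(-I*pi/4)*sin(pi/16)**2/8 + sqrt(2)*I*sqrt(1/2 - sqrt(2)/4)*sqrt(sqrt(2)/4 + 1/2)*exp(-I*pi/4)*sin(pi/16)*cos(pi/16)/4 + sqrt(6)*sqrt(1/2 - sqrt(2)/4)*sqrt(sqrt(2)/4 + 1/2)*exp(I*pi/4)*cos(pi/16)**2/8 - exp(-I*pi/4)*cos(pi/16)**2/8.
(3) In the final state, ZI has expectation -sin(pi/16)**2/2 - sqrt(6)*sqrt(1/2 - sqrt(2)/4)*sqrt(sqrt(2)/4 + 1/2)*sin(pi/16)**2/2 + sqrt(6)*sqrt(1/2 - sqrt(2)/4)*sqrt(sqrt(2)/4 + 1/2)*cos(pi/16)**2/2 + cos(pi/16)**2/2 + exp(-I*pi/4)*cos(pi/16)**2/4 - sqrt(6)*sqrt(1/2 - sqrt(2)/4)*sqrt(sqrt(2)/4 + 1/2)*exp(I*pi/4)*cos(pi/16)**2/4 - sqrt(2)*I*sqrt(1/2 - sqrt(2)/4)*sqrt(sqrt(2)/4 + 1/2)*exp(-I*pi/4)*sin(pi/16)*cos(pi/16)/2 + exp(-I*pi/4)*sin(pi/16)**2/4 - sqrt(6)*sqrt(1/2 - sqrt(2)/4)*sqrt(sqrt(2)/4 + 1/2)*exp(I*pi/4)*sin(pi/16)**2/4 - sqrt(6)*sqrt(1/2 - sqrt(2)/4)*sqrt(sqrt(2)/4 + 1/2)*exp(-I*pi/4)*sin(pi/16)**2/4 + exp(I*pi/4)*sin(pi/16)**2/4 + sqrt(2)*I*sqrt(1/2 - sqrt(2)/4)*sqrt(sqrt(2)/4 + 1/2)*exp(I*pi/4)*sin(pi/16)*cos(pi/16)/2 - sqrt(6)*sqrt(1/2 - sqrt(2)/4)*sqrt(sqrt(2)/4 + 1/2)*exp(-I*pi/4)*cos(pi/16)**2/4 + exp(I*pi/4)*cos(pi/16)**2/4.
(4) The expectation value of ZZ is 1.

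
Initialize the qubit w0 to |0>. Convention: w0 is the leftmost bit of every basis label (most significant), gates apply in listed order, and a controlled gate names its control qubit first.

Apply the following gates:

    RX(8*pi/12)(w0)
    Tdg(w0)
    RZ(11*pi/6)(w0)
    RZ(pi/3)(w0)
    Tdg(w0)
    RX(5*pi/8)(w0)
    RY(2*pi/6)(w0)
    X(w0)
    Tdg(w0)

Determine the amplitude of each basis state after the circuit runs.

The resulting statevector has amplitude -sqrt(3)*exp(7*I*pi/12)*sin(5*pi/16)/4 + exp(11*I*pi/12)*cos(5*pi/16)/4 - 3*I*exp(7*I*pi/12)*cos(5*pi/16)/4 - sqrt(3)*I*exp(11*I*pi/12)*sin(5*pi/16)/4 on |0>, -3*exp(I*pi/3)*sin(5*pi/16)/4 + I*exp(2*I*pi/3)*sin(5*pi/16)/4 + sqrt(3)*I*exp(I*pi/3)*cos(5*pi/16)/4 + sqrt(3)*exp(2*I*pi/3)*cos(5*pi/16)/4 on |1>.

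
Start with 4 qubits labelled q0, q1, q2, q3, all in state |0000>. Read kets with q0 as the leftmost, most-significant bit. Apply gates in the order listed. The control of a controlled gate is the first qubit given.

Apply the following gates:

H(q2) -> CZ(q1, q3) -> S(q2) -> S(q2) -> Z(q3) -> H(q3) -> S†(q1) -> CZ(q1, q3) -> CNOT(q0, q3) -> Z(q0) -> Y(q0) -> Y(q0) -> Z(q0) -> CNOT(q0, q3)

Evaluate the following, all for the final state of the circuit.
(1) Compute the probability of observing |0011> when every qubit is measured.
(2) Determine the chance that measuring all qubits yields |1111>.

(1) Outcome |0011> occurs with probability 1/4. Key observation: the block from step 9 through step 14 cancels to the identity and can be dropped.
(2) The probability of measuring |1111> is 0.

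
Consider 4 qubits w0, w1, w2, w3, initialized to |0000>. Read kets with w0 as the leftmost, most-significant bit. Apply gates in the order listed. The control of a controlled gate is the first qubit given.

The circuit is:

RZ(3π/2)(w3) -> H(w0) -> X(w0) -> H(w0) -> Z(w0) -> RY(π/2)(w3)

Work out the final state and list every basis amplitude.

The resulting statevector has amplitude -sqrt(2)*exp(I*pi/4)/2 on |0000>, -sqrt(2)*exp(I*pi/4)/2 on |0001>, and 0 on every other basis state. Key observation: the block from step 2 through step 5 cancels to the identity and can be dropped.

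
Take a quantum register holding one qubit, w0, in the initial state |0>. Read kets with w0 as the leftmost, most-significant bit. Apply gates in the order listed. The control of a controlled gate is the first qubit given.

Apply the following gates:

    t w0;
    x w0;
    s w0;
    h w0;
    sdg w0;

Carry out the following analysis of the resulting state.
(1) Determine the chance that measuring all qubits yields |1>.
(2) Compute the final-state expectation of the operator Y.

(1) Outcome |1> occurs with probability 1/2.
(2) In the final state, Y has expectation 1.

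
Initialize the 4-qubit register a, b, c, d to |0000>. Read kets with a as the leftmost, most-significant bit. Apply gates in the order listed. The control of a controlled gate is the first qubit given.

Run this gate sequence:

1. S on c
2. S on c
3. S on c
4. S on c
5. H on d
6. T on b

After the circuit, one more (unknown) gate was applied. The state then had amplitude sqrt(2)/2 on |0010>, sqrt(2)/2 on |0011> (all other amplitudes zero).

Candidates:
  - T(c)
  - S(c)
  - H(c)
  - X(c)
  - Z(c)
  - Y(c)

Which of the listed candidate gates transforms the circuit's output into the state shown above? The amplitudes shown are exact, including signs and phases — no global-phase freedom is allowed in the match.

It was X(c) that produced the state shown. Key observation: gates 1-4 undo each other exactly, leaving only the rest of the circuit to track.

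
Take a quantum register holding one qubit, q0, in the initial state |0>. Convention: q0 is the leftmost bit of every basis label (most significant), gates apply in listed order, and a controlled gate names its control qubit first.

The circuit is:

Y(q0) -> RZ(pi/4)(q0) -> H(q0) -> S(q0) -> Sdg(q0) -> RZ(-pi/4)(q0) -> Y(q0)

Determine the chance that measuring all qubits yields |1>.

Outcome |1> occurs with probability 1/2.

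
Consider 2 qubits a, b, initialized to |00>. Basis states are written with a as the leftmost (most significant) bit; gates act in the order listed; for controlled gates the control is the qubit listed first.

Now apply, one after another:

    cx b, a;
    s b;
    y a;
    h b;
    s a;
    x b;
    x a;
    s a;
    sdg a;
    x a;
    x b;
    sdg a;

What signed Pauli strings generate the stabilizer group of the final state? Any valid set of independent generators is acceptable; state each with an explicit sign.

The final state is stabilized by the group generated by +IX, -ZI; other independent generating sets are equally valid. Key observation: the block from step 5 through step 12 cancels to the identity and can be dropped.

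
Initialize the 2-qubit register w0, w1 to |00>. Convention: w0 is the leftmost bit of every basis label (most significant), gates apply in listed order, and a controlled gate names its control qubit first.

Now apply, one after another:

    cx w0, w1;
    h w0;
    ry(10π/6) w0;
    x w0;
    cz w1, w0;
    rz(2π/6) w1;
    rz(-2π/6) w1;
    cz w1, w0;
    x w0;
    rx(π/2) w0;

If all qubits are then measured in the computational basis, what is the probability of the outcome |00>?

The probability of measuring |00> is 1/2. Key observation: steps 4-9 multiply out to the identity, so the circuit reduces to the remaining gates.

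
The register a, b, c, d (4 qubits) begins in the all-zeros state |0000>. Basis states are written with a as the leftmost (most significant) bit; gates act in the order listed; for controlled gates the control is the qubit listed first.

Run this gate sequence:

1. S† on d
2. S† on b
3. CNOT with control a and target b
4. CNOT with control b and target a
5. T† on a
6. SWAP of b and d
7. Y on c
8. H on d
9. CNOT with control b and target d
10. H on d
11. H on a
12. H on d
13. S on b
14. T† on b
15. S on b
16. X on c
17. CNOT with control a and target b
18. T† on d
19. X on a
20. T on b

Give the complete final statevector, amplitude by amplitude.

The final amplitudes are exp(3*I*pi/4)/2 on |0100>, I/2 on |0101>, I/2 on |1000>, exp(I*pi/4)/2 on |1001>, and 0 on every other basis state.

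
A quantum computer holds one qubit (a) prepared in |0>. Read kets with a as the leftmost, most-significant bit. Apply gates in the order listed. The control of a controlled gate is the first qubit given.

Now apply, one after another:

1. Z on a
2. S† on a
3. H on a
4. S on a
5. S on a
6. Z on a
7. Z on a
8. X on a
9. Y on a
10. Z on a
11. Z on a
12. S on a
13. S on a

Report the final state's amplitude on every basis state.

The final amplitudes are -sqrt(2)*I/2 on |0>, sqrt(2)*I/2 on |1>.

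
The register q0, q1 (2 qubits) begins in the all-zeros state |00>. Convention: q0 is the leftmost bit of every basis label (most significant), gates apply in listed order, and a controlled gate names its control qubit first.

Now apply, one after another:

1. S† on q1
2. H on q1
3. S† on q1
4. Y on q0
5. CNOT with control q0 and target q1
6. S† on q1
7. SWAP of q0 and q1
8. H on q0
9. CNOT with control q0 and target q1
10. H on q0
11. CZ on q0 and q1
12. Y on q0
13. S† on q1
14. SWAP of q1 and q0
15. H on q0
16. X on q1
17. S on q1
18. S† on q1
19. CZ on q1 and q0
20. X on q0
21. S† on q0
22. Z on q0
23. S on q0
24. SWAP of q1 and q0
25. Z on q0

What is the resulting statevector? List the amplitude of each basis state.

The final amplitudes are -1/2 on |00>, -1/2 on |01>, -1/2 on |10>, 1/2 on |11>.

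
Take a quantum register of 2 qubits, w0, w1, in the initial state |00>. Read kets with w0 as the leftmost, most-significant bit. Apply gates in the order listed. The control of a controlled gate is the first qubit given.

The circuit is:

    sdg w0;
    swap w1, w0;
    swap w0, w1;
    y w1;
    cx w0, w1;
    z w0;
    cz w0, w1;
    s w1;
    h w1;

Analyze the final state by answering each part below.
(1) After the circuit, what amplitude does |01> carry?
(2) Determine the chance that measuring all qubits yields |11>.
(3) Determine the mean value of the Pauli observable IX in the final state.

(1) The amplitude on |01> is sqrt(2)/2.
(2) A full measurement returns |11> with probability 0.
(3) The observable IX averages to -1.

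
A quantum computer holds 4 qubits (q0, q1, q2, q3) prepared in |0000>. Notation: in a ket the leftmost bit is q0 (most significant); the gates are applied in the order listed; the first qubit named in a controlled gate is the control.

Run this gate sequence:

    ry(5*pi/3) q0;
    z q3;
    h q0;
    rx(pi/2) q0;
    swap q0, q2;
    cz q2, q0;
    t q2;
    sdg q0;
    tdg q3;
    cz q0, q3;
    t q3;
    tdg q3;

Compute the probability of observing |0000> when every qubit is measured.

A full measurement returns |0000> with probability 1/2.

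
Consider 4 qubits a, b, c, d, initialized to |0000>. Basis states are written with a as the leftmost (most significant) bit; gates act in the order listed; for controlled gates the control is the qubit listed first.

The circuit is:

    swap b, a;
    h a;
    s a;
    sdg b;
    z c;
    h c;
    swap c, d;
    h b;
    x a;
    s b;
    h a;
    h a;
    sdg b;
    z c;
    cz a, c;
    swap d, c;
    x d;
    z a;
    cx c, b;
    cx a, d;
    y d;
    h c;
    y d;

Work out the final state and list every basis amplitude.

After the circuit, the state carries amplitude I/2 on |0001>, I/2 on |0101>, -1/2 on |1000>, -1/2 on |1100>, and 0 on every other basis state. Key observation: steps 10-13 multiply out to the identity, so the circuit reduces to the remaining gates.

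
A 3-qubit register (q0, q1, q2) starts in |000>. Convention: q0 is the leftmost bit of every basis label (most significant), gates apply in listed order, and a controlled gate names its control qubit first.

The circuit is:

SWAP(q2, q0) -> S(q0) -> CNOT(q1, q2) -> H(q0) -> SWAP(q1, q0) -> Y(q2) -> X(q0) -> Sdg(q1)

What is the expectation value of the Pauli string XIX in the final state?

The observable XIX averages to 0.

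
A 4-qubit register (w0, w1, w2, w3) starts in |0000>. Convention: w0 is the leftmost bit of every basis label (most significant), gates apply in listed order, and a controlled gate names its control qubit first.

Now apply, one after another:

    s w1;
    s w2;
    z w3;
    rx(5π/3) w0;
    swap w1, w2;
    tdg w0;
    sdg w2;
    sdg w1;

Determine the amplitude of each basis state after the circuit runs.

The resulting statevector has amplitude -sqrt(3)/2 on |0000>, -exp(I*pi/4)/2 on |1000>, and 0 on every other basis state.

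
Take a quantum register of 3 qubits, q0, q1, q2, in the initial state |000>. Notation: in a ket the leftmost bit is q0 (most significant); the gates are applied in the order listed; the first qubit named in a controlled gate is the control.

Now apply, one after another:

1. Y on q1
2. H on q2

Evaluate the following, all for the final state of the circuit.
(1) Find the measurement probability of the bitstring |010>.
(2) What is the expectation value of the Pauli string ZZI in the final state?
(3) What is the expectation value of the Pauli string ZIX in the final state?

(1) The probability of measuring |010> is 1/2.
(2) The expectation value of ZZI is -1.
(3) In the final state, ZIX has expectation 1.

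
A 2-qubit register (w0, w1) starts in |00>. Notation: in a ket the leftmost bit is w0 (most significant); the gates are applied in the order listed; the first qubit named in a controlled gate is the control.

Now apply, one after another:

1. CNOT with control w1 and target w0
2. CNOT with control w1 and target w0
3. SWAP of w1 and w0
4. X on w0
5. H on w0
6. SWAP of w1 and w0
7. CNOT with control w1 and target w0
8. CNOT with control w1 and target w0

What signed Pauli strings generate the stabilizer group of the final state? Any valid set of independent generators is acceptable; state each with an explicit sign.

The stabilizer group can be generated by -IX, +ZI, among other valid generating sets.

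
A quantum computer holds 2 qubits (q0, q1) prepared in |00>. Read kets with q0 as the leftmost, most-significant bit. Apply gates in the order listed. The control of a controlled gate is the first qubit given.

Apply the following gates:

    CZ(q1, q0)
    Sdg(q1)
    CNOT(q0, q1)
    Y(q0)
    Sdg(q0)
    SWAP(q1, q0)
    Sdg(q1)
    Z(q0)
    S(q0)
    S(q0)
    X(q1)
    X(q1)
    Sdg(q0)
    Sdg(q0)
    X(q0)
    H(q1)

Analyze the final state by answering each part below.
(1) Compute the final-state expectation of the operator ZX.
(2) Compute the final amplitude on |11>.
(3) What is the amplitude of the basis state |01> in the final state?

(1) The observable ZX averages to 1. Key observation: the block from step 9 through step 14 cancels to the identity and can be dropped.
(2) The final state's coefficient on |11> equals sqrt(2)*I/2.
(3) The amplitude on |01> is 0.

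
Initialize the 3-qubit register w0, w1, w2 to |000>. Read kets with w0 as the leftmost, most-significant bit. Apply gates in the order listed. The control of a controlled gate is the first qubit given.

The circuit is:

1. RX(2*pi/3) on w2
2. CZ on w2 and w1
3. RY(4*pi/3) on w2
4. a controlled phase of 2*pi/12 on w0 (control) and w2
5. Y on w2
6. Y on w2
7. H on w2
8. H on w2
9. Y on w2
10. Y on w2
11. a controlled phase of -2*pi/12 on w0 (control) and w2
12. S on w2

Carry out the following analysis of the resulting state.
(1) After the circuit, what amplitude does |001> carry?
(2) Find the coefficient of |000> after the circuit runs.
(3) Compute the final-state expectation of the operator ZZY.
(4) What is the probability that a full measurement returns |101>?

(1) |001> carries amplitude sqrt(3)*(-1 + I)/4 in the final state. Key observation: the block from step 4 through step 11 cancels to the identity and can be dropped.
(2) |000> carries amplitude -1/4 + 3*I/4 in the final state.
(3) In the final state, ZZY has expectation sqrt(3)/4.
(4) Outcome |101> occurs with probability 0.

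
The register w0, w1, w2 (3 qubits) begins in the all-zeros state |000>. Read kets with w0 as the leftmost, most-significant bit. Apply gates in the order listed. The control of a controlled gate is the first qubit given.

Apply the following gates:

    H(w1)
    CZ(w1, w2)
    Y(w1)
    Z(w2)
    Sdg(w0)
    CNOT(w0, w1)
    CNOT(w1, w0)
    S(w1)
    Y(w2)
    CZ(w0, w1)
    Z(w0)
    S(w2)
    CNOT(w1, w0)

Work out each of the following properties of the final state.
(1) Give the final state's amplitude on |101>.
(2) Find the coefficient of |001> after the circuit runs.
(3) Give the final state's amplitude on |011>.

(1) The final state's coefficient on |101> equals 0.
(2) The amplitude on |001> is sqrt(2)*I/2.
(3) The amplitude on |011> is sqrt(2)/2.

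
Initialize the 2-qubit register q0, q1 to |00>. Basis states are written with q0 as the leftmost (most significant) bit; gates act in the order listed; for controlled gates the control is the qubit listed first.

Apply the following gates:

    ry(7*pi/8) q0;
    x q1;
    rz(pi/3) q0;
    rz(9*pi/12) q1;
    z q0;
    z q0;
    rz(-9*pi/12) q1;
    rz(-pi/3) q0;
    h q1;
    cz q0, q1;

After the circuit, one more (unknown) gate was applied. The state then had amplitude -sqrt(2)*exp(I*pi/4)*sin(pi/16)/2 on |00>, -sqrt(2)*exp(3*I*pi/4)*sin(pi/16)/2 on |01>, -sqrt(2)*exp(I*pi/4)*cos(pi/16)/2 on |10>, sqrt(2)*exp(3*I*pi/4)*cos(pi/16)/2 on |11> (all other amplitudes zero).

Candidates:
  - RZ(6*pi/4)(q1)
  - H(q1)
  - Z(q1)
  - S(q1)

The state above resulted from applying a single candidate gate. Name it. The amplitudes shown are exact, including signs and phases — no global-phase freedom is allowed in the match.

The applied gate was RZ(6*pi/4)(q1). Key observation: the block from step 3 through step 8 cancels to the identity and can be dropped.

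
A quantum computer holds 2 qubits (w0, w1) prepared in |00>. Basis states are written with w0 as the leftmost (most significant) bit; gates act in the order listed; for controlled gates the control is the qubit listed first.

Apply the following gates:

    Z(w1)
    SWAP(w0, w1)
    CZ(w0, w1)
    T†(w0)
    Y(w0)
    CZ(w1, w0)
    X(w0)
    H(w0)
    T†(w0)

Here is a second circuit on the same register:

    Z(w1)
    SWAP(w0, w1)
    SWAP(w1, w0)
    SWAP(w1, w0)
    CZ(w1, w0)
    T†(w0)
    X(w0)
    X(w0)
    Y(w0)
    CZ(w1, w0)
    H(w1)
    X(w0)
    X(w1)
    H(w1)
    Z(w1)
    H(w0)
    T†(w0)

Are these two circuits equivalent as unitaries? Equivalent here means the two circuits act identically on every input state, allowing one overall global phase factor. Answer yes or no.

Yes, they are equivalent — the unitaries differ by at most a global phase.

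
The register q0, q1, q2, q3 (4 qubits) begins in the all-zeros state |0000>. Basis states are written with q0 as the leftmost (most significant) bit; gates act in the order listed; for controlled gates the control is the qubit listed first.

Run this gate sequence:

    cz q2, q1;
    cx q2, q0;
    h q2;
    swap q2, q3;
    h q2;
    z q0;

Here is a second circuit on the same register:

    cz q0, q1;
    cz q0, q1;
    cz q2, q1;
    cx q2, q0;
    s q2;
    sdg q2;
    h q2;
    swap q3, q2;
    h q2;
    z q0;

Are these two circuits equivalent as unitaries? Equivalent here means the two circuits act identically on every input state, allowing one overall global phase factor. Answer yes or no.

Yes: on every input state the two circuits agree up to one overall phase factor.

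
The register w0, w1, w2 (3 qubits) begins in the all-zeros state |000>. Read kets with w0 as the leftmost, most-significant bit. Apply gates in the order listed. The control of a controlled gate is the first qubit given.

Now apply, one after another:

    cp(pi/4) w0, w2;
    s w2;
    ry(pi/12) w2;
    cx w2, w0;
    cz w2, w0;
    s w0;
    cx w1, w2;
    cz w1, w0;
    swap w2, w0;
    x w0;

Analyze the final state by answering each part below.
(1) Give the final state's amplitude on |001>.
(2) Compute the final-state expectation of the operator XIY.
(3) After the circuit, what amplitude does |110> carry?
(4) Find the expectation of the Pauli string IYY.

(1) |001> carries amplitude -I*sqrt(sqrt(2) + 2)/4 + I*sqrt(6 - 3*sqrt(2))/4 in the final state.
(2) The observable XIY averages to -sqrt(6)/4 + sqrt(2)/4.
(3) |110> carries amplitude 0 in the final state.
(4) In the final state, IYY has expectation 0.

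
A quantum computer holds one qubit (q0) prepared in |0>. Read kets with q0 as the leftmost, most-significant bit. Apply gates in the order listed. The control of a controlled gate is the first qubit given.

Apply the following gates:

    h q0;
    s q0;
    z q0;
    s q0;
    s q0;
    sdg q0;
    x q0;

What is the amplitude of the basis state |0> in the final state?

The amplitude on |0> is sqrt(2)/2. Key observation: steps 5-6 multiply out to the identity, so the circuit reduces to the remaining gates.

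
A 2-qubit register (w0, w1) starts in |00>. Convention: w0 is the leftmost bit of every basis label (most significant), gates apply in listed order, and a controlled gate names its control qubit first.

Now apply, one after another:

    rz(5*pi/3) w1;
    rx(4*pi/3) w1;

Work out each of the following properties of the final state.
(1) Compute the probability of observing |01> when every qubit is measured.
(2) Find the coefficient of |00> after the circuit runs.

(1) The probability of measuring |01> is 3/4.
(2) |00> carries amplitude exp(I*pi/6)/2 in the final state.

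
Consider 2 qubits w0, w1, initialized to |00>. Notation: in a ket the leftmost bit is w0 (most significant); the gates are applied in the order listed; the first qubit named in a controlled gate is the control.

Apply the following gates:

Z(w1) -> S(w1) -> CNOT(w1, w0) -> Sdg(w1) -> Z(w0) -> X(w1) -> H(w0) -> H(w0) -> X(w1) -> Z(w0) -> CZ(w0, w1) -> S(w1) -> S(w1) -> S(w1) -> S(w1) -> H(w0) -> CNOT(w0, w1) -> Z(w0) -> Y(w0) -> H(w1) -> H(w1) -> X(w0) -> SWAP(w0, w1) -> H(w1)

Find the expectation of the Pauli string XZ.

In the final state, XZ has expectation 1. Key observation: steps 12-15 multiply out to the identity, so the circuit reduces to the remaining gates.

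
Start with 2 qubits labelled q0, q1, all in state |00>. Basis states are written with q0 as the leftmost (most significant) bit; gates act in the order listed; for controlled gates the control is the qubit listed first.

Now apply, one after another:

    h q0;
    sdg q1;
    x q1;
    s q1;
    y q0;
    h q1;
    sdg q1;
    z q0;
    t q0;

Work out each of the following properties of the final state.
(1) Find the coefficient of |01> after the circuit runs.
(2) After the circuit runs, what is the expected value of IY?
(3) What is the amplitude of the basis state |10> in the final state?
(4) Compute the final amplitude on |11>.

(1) The final state's coefficient on |01> equals I/2.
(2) In the final state, IY has expectation 1.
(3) The final state's coefficient on |10> equals exp(I*pi/4)/2.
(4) The final state's coefficient on |11> equals exp(3*I*pi/4)/2.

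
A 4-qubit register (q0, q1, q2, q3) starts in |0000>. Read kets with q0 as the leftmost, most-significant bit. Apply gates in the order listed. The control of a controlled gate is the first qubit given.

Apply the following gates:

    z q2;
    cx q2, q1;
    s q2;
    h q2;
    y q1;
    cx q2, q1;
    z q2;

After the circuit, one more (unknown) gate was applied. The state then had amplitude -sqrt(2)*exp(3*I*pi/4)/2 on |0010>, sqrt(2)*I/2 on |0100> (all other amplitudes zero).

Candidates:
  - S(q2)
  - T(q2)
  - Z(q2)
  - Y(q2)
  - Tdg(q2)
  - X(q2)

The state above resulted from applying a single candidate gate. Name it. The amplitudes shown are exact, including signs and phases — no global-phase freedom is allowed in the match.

The applied gate was T(q2).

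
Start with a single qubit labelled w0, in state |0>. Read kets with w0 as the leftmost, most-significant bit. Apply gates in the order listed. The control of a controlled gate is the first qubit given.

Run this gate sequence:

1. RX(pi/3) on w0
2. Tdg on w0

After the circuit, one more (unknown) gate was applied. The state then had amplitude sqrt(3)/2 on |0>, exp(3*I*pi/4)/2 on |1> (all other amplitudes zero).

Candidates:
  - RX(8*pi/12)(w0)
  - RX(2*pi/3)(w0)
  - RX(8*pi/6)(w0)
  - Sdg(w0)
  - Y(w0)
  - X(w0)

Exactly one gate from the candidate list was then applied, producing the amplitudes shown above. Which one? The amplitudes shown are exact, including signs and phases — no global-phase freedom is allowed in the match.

It was Sdg(w0) that produced the state shown.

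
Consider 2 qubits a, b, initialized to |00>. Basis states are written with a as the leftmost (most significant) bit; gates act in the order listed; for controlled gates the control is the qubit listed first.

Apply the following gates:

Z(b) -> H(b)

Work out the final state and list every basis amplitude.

The final amplitudes are sqrt(2)/2 on |00>, sqrt(2)/2 on |01>, 0 on |10>, 0 on |11>.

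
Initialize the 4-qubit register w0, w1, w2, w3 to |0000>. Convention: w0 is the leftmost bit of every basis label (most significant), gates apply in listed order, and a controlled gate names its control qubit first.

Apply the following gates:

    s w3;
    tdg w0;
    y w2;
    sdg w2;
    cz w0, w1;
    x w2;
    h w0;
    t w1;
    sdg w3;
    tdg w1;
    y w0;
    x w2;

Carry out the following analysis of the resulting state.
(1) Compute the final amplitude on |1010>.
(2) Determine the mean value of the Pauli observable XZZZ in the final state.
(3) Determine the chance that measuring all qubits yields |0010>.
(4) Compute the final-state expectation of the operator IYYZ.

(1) The final state's coefficient on |1010> equals sqrt(2)*I/2.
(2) The observable XZZZ averages to 1.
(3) Outcome |0010> occurs with probability 1/2.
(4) In the final state, IYYZ has expectation 0.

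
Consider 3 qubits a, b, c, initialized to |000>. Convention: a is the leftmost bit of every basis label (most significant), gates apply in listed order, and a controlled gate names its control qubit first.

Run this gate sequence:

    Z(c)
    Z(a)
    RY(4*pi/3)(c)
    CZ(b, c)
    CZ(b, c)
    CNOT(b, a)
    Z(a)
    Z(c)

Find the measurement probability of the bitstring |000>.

The probability of measuring |000> is 1/4.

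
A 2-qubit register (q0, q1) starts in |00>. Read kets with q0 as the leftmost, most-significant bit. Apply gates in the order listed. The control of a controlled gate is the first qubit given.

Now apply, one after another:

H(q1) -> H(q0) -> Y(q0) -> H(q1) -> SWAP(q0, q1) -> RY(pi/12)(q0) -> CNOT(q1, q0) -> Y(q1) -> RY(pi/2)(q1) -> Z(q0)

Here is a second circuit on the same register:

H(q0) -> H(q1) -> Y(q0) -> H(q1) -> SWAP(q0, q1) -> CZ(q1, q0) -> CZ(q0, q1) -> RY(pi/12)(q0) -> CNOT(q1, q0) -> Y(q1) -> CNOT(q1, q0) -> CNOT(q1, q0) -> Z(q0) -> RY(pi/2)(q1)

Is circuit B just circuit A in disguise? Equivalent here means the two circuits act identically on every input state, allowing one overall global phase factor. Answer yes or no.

Yes — the two circuits implement the same unitary up to a global phase.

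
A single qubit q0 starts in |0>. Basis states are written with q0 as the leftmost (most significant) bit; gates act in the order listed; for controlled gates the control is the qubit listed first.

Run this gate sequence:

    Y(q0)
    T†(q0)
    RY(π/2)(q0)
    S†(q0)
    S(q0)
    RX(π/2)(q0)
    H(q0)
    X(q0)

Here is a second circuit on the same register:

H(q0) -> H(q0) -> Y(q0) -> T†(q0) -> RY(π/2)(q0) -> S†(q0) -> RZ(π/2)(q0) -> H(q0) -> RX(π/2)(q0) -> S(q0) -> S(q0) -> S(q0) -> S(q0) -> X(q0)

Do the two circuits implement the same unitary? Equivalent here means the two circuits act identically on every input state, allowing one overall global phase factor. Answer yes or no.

No — the two circuits implement different unitaries, even allowing a global phase.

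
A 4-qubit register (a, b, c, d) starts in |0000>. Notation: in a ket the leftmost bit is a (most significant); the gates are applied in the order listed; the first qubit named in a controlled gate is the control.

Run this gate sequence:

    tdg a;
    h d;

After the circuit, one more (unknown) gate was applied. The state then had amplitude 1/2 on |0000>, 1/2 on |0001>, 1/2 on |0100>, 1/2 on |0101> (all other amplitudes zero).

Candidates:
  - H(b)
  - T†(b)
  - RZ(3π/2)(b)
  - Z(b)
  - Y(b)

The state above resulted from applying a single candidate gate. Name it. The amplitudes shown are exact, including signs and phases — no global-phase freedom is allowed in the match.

It was H(b) that produced the state shown.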